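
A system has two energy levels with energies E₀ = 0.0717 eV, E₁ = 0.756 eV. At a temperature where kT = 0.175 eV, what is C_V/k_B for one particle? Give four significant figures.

Eᵢ/kT = 0.409714, 4.32000.
Z = Σ e^(−Eᵢ/kT) = e^(−0.409714) + e^(−4.32000) = 0.663840 + 0.0132999 = 0.677140.
⟨E⟩ = 0.0851405 eV, ⟨E²⟩ = 0.0162656 eV².
C_V/k_B = (⟨E²⟩ − ⟨E⟩²)/(kT)² = (0.0162656 − 0.00724890)/0.0306250 = 0.2944.

0.2944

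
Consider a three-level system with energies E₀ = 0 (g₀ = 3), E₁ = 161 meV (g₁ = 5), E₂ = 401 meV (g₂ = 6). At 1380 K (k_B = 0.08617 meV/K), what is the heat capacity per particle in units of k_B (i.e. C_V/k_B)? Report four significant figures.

0.7520

k_BT = 0.08617 × 1380 K = 118.915 meV.
Eᵢ/kT = 0, 1.35391, 3.37216.
Z = Σ gᵢe^(−Eᵢ/kT) = 3·e^(−0) + 5·e^(−1.35391) + 6·e^(−3.37216) = 3.00000 + 1.29114 + 0.205893 = 4.49703.
⟨E⟩ = 64.5841 meV, ⟨E²⟩ = 14804.3 meV².
C_V/k_B = (⟨E²⟩ − ⟨E⟩²)/(kT)² = (14804.3 − 4171.11)/14140.8 = 0.7520.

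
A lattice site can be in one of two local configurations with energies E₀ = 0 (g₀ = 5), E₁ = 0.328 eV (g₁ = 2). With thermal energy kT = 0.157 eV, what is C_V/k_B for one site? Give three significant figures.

Eᵢ/kT = 0, 2.0892.
Z = Σ gᵢe^(−Eᵢ/kT) = 5·e^(−0) + 2·e^(−2.0892) = 5.0000 + 0.24757 = 5.2476.
⟨E⟩ = 0.015474 eV, ⟨E²⟩ = 0.0050756 eV².
C_V/k_B = (⟨E²⟩ − ⟨E⟩²)/(kT)² = (0.0050756 − 0.00023944)/0.024649 = 0.196.

0.196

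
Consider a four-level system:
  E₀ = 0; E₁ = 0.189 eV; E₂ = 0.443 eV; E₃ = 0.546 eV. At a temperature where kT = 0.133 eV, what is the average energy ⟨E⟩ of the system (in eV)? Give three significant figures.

0.0545 eV

Eᵢ/kT = 0, 1.4211, 3.3308, 4.1053.
Z = Σ e^(−Eᵢ/kT) = e^(−0) + e^(−1.4211) + e^(−3.3308) + e^(−4.1053) = 1.0000 + 0.24145 + 0.035764 + 0.016485 = 1.2937.
⟨E⟩ = Σ Eᵢ e^(−Eᵢ/kT) / Z = (0·1.0000 + 0.189·0.24145 + 0.443·0.035764 + 0.546·0.016485) / 1.2937 = 0.0545 eV.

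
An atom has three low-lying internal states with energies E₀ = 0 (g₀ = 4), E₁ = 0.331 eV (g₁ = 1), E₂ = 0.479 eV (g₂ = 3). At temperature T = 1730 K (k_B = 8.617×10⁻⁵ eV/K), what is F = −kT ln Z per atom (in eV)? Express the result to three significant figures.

-0.215 eV

k_BT = 8.617×10⁻⁵ × 1730 K = 0.14907 eV.
Eᵢ/kT = 0, 2.2204, 3.2133.
Z = Σ gᵢe^(−Eᵢ/kT) = 4·e^(−0) + 1·e^(−2.2204) + 3·e^(−3.2133) = 4.0000 + 0.10857 + 0.12067 = 4.2292.
F = −kT ln Z = −0.14907 × ln(4.2292) = −0.14907 × 1.4420 = -0.215 eV.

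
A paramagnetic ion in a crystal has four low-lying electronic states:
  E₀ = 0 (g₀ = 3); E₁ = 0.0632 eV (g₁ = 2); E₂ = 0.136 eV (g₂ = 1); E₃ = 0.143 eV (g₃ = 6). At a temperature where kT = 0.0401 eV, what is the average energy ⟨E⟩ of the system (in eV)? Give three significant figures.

Eᵢ/kT = 0, 1.5761, 3.3915, 3.5661.
Z = Σ gᵢe^(−Eᵢ/kT) = 3·e^(−0) + 2·e^(−1.5761) + 1·e^(−3.3915) + 6·e^(−3.5661) = 3.0000 + 0.41356 + 0.033658 + 0.16960 = 3.6168.
⟨E⟩ = Σ Eᵢ gᵢe^(−Eᵢ/kT) / Z = (0·3.0000 + 0.0632·0.41356 + 0.136·0.033658 + 0.143·0.16960) / 3.6168 = 0.0152 eV.

0.0152 eV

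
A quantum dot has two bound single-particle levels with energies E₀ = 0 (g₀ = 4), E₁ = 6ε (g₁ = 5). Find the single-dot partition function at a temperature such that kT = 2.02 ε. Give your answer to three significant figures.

Eᵢ/kT = 0, 2.9703.
Z = Σ gᵢe^(−Eᵢ/kT) = 4·e^(−0) + 5·e^(−2.9703) = 4.0000 + 0.25644 = 4.2564.

Z = 4.26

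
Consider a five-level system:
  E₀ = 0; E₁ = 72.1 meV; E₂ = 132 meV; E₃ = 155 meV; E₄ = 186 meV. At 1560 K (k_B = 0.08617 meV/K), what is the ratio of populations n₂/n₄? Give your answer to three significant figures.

1.49

k_BT = 0.08617 × 1560 K = 134.43 meV.
n₂/n₄ = exp[−(E₂−E₄)/kT] = exp(−(-54 meV)/(134.43 meV)) = exp(0.40170) = 1.49.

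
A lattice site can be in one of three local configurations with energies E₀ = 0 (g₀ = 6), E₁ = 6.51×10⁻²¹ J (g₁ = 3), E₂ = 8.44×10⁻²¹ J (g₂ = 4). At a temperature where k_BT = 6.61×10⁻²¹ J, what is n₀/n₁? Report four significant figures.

n₀/n₁ = (g₀/g₁) exp[−(E₀−E₁)/kT] = (6/3) × exp(−(-6.51 ×10⁻²¹ J)/(6.61 ×10⁻²¹ J)) = (6/3) × exp(0.984871) = 5.355.

5.355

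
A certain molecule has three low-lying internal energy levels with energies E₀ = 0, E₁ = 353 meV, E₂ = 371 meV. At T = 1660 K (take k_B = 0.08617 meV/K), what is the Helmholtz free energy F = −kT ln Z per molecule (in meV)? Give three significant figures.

-21.2 meV

k_BT = 0.08617 × 1660 K = 143.04 meV.
Eᵢ/kT = 0, 2.4678, 2.5937.
Z = Σ e^(−Eᵢ/kT) = e^(−0) + e^(−2.4678) + e^(−2.5937) = 1.0000 + 0.084771 + 0.074743 = 1.1595.
F = −kT ln Z = −143.04 × ln(1.1595) = −143.04 × 0.14799 = -21.2 meV.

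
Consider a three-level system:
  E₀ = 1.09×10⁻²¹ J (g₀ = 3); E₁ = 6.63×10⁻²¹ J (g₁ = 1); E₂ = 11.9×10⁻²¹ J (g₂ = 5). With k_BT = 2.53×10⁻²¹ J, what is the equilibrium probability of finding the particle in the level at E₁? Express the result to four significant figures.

Eᵢ/kT = 0.430830, 2.62055, 4.70356.
Z = Σ gᵢe^(−Eᵢ/kT) = 3·e^(−0.430830) + 1·e^(−2.62055) + 5·e^(−4.70356) = 1.94991 + 0.0727628 + 0.0453148 = 2.06799.
P₁ = g₁ e^(−E₁/kT) / Z = 0.0727628/2.06799 = 0.03519.

0.03519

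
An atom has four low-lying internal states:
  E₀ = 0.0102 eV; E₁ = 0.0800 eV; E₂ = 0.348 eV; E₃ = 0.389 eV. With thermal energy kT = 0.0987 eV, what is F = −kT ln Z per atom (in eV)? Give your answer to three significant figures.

-0.0329 eV

Eᵢ/kT = 0.10334, 0.81054, 3.5258, 3.9412.
Z = Σ e^(−Eᵢ/kT) = e^(−0.10334) + e^(−0.81054) + e^(−3.5258) + e^(−3.9412) = 0.90182 + 0.44462 + 0.029428 + 0.019425 = 1.3953.
F = −kT ln Z = −0.0987 × ln(1.3953) = −0.0987 × 0.33311 = -0.0329 eV.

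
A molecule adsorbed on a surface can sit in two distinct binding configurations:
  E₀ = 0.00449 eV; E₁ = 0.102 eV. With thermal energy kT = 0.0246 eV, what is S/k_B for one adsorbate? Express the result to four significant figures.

0.09268

Eᵢ/kT = 0.182520, 4.14634.
Z = Σ e^(−Eᵢ/kT) = e^(−0.182520) + e^(−4.14634) = 0.833168 + 0.0158222 = 0.848990.
⟨E⟩ = Σ EᵢPᵢ = 0.00630725 eV.
S/k_B = ln Z + ⟨E⟩/kT = ln(0.848990) + 0.00630725/0.0246 = -0.163708 + 0.256392 = 0.09268.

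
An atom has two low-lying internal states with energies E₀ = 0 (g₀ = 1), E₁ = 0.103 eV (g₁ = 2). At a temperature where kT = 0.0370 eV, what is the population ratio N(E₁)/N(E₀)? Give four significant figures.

0.1236

n₁/n₀ = (g₁/g₀) exp[−(E₁−E₀)/kT] = (2/1) × exp(−(0.103 eV)/(0.0370 eV)) = (2/1) × exp(-2.78378) = 0.1236.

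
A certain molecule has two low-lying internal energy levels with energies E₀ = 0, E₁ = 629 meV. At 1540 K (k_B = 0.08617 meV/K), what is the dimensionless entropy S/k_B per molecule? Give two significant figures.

0.050

k_BT = 0.08617 × 1540 K = 132.7 meV.
Eᵢ/kT = 0, 4.740.
Z = Σ e^(−Eᵢ/kT) = e^(−0) + e^(−4.740) = 1.000 + 0.008739 = 1.009.
⟨E⟩ = Σ EᵢPᵢ = 5.448 meV.
S/k_B = ln Z + ⟨E⟩/kT = ln(1.009) + 5.448/132.7 = 0.008960 + 0.04106 = 0.050.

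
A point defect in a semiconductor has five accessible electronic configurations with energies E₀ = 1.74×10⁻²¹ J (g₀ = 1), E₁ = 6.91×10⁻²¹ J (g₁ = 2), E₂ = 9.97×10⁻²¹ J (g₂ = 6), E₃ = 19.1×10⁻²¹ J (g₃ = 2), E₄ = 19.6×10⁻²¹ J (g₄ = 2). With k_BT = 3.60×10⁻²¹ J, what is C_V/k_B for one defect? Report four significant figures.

1.205

Eᵢ/kT = 0.483333, 1.91944, 2.76944, 5.30556, 5.44444.
Z = Σ gᵢe^(−Eᵢ/kT) = 1·e^(−0.483333) + 2·e^(−1.91944) + 6·e^(−2.76944) + 2·e^(−5.30556) + 2·e^(−5.44444) = 0.616724 + 0.293378 + 0.376183 + 0.00992784 + 0.00864052 = 1.30485.
⟨E⟩ = 5.52543, ⟨E²⟩ = 46.1428.
C_V/k_B = (⟨E²⟩ − ⟨E⟩²)/(kT)² = (46.1428 − 30.5304)/12.9600 = 1.205.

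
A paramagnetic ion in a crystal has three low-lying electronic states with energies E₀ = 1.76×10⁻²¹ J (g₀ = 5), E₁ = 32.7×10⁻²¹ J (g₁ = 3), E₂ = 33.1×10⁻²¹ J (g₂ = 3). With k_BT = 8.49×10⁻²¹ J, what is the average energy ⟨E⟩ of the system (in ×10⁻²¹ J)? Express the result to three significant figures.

Eᵢ/kT = 0.20730, 3.8516, 3.8987.
Z = Σ gᵢe^(−Eᵢ/kT) = 5·e^(−0.20730) + 3·e^(−3.8516) + 3·e^(−3.8987) = 4.0639 + 0.063737 + 0.060805 = 4.1884.
⟨E⟩ = Σ Eᵢ gᵢe^(−Eᵢ/kT) / Z = (1.76·4.0639 + 32.7·0.063737 + 33.1·0.060805) / 4.1884 = 2.69 ×10⁻²¹ J.

2.69 ×10⁻²¹ J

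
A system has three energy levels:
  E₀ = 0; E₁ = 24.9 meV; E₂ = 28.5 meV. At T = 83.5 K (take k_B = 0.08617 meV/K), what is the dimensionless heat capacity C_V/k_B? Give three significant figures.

k_BT = 0.08617 × 83.5 K = 7.1952 meV.
Eᵢ/kT = 0, 3.4606, 3.9610.
Z = Σ e^(−Eᵢ/kT) = e^(−0) + e^(−3.4606) + e^(−3.9610) = 1.0000 + 0.031411 + 0.019044 = 1.0505.
⟨E⟩ = 1.2612 meV, ⟨E²⟩ = 33.264 meV².
C_V/k_B = (⟨E²⟩ − ⟨E⟩²)/(kT)² = (33.264 − 1.5906)/51.771 = 0.612.

0.612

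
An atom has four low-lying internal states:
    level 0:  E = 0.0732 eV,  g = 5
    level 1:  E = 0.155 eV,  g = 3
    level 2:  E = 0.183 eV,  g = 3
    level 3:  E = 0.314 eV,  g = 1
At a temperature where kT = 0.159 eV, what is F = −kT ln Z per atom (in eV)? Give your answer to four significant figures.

-0.2674 eV

Eᵢ/kT = 0.460377, 0.974843, 1.15094, 1.97484.
Z = Σ gᵢe^(−Eᵢ/kT) = 5·e^(−0.460377) + 3·e^(−0.974843) + 3·e^(−1.15094) + 1·e^(−1.97484) = 3.15523 + 1.13175 + 0.949018 + 0.138784 = 5.37478.
F = −kT ln Z = −0.159 × ln(5.37478) = −0.159 × 1.68172 = -0.2674 eV.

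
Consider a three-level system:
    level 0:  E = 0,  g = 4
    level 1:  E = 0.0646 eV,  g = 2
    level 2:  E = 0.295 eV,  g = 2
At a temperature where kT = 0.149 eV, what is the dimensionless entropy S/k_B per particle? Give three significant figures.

1.92

Eᵢ/kT = 0, 0.43356, 1.9799.
Z = Σ gᵢe^(−Eᵢ/kT) = 4·e^(−0) + 2·e^(−0.43356) + 2·e^(−1.9799) = 4.0000 + 1.2964 + 0.27617 = 5.5726.
⟨E⟩ = Σ EᵢPᵢ = 0.029648 eV.
S/k_B = ln Z + ⟨E⟩/kT = ln(5.5726) + 0.029648/0.149 = 1.7179 + 0.19898 = 1.92.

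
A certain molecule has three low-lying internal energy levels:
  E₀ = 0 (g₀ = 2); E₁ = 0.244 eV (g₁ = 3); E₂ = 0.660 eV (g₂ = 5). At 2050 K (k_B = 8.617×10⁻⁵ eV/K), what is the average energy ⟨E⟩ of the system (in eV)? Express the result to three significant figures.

0.0914 eV

k_BT = 8.617×10⁻⁵ × 2050 K = 0.17665 eV.
Eᵢ/kT = 0, 1.3813, 3.7362.
Z = Σ gᵢe^(−Eᵢ/kT) = 2·e^(−0) + 3·e^(−1.3813) + 5·e^(−3.7362) = 2.0000 + 0.75376 + 0.11922 = 2.8730.
⟨E⟩ = Σ Eᵢ gᵢe^(−Eᵢ/kT) / Z = (0·2.0000 + 0.244·0.75376 + 0.660·0.11922) / 2.8730 = 0.0914 eV.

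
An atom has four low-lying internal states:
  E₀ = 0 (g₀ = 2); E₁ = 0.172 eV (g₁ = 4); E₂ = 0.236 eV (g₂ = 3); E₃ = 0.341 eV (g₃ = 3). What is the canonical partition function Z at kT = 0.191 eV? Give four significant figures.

Eᵢ/kT = 0, 0.900524, 1.23560, 1.78534.
Z = Σ gᵢe^(−Eᵢ/kT) = 2·e^(−0) + 4·e^(−0.900524) + 3·e^(−1.23560) + 3·e^(−1.78534) = 2.00000 + 1.62543 + 0.871981 + 0.503220 = 5.00063.

Z = 5.001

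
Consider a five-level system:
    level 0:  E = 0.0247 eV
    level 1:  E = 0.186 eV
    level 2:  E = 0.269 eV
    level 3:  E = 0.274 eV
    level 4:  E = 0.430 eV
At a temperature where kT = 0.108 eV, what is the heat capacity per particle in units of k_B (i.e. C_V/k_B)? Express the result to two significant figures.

0.93

Eᵢ/kT = 0.2287, 1.722, 2.491, 2.537, 3.981.
Z = Σ e^(−Eᵢ/kT) = e^(−0.2287) + e^(−1.722) + e^(−2.491) + e^(−2.537) + e^(−3.981) = 0.7956 + 0.1787 + 0.08283 + 0.07910 + 0.01867 = 1.155.
⟨E⟩ = 0.09080 eV, ⟨E²⟩ = 0.01909 eV².
C_V/k_B = (⟨E²⟩ − ⟨E⟩²)/(kT)² = (0.01909 − 0.008245)/0.01166 = 0.93.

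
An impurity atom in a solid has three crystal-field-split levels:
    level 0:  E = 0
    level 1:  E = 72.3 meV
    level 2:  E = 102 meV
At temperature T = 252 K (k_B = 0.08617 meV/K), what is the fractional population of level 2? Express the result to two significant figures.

k_BT = 0.08617 × 252 K = 21.71 meV.
Eᵢ/kT = 0, 3.330, 4.698.
Z = Σ e^(−Eᵢ/kT) = e^(−0) + e^(−3.330) + e^(−4.698) = 1.000 + 0.03579 + 0.009113 = 1.045.
P₂ = e^(−E₂/kT) / Z = 0.009113/1.045 = 0.0087.

0.0087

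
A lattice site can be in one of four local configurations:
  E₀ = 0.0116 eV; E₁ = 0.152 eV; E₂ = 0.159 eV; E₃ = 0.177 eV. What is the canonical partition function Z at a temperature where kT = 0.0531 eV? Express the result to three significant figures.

Z = 0.947

Eᵢ/kT = 0.21846, 2.8625, 2.9944, 3.3333.
Z = Σ e^(−Eᵢ/kT) = e^(−0.21846) + e^(−2.8625) + e^(−2.9944) + e^(−3.3333) = 0.80376 + 0.057126 + 0.050067 + 0.035675 = 0.94663.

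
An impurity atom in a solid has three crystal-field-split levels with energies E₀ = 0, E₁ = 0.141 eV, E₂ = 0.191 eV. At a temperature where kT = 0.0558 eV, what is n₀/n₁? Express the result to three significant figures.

12.5

n₀/n₁ = exp[−(E₀−E₁)/kT] = exp(−(-0.141 eV)/(0.0558 eV)) = exp(2.5269) = 12.5.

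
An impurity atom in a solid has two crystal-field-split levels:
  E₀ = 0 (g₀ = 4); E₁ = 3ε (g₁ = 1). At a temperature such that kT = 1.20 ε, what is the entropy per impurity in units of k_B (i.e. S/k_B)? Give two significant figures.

1.5

Eᵢ/kT = 0, 2.500.
Z = Σ gᵢe^(−Eᵢ/kT) = 4·e^(−0) + 1·e^(−2.500) = 4.000 + 0.08208 = 4.082.
⟨E⟩ = Σ EᵢPᵢ = 0.06032 ε.
S/k_B = ln Z + ⟨E⟩/kT = ln(4.082) + 0.06032/1.20 = 1.407 + 0.05027 = 1.5.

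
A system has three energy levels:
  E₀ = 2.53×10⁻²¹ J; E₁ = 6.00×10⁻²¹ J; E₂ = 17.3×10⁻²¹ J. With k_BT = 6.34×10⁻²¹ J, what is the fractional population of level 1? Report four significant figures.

0.3452

Eᵢ/kT = 0.399054, 0.946372, 2.72871.
Z = Σ e^(−Eᵢ/kT) = e^(−0.399054) + e^(−0.946372) + e^(−2.72871) = 0.670954 + 0.388147 + 0.0653035 = 1.12440.
P₁ = e^(−E₁/kT) / Z = 0.388147/1.12440 = 0.3452.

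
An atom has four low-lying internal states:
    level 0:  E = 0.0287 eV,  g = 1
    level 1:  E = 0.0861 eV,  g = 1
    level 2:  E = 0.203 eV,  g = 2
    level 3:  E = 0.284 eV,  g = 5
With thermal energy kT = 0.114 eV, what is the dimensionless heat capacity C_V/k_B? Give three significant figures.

Eᵢ/kT = 0.25175, 0.75526, 1.7807, 2.4912.
Z = Σ gᵢe^(−Eᵢ/kT) = 1·e^(−0.25175) + 1·e^(−0.75526) + 2·e^(−1.7807) + 5·e^(−2.4912) = 0.77744 + 0.46989 + 0.33704 + 0.41405 = 1.9984.
⟨E⟩ = 0.12449 eV, ⟨E²⟩ = 0.025725 eV².
C_V/k_B = (⟨E²⟩ − ⟨E⟩²)/(kT)² = (0.025725 − 0.015498)/0.012996 = 0.787.

0.787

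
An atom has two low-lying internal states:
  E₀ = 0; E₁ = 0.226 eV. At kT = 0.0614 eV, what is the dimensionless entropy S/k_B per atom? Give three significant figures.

0.115

Eᵢ/kT = 0, 3.6808.
Z = Σ e^(−Eᵢ/kT) = e^(−0) + e^(−3.6808) = 1.0000 + 0.025203 = 1.0252.
⟨E⟩ = Σ EᵢPᵢ = 0.0055559 eV.
S/k_B = ln Z + ⟨E⟩/kT = ln(1.0252) + 0.0055559/0.0614 = 0.024888 + 0.090487 = 0.115.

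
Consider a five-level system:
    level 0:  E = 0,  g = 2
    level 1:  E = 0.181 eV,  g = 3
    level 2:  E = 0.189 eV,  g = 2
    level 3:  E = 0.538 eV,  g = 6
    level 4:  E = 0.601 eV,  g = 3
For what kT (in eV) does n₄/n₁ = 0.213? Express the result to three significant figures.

n₄/n₁ = (g₄/g₁) exp[−(E₄−E₁)/kT] = 0.213.
⇒ (E₄−E₁)/kT = ln((3/3)/0.213) = ln(4.6948) = 1.5465.
kT = 0.420 eV / 1.5465 = 0.272 eV.

0.272 eV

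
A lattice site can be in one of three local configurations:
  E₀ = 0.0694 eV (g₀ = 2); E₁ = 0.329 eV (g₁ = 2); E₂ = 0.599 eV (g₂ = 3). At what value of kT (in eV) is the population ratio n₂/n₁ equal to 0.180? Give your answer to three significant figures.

0.127 eV

n₂/n₁ = (g₂/g₁) exp[−(E₂−E₁)/kT] = 0.180.
⇒ (E₂−E₁)/kT = ln((3/2)/0.180) = ln(8.3333) = 2.1203.
kT = 0.270 eV / 2.1203 = 0.127 eV.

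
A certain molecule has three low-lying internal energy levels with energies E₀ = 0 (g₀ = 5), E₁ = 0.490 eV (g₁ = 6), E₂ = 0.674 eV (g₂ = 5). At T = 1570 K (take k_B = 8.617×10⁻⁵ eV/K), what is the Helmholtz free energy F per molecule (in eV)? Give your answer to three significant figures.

k_BT = 8.617×10⁻⁵ × 1570 K = 0.13529 eV.
Eᵢ/kT = 0, 3.6218, 4.9819.
Z = Σ gᵢe^(−Eᵢ/kT) = 5·e^(−0) + 6·e^(−3.6218) + 5·e^(−4.9819) = 5.0000 + 0.16041 + 0.034305 = 5.1947.
F = −kT ln Z = −0.13529 × ln(5.1947) = −0.13529 × 1.6476 = -0.223 eV.

-0.223 eV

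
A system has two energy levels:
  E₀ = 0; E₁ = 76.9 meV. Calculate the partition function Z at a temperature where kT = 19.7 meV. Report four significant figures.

Eᵢ/kT = 0, 3.90355.
Z = Σ e^(−Eᵢ/kT) = e^(−0) + e^(−3.90355) = 1.00000 + 0.0201702 = 1.02017.

Z = 1.020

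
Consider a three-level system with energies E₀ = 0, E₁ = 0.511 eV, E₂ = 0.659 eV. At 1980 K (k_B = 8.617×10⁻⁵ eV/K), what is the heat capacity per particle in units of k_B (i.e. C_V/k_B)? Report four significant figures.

k_BT = 8.617×10⁻⁵ × 1980 K = 0.170617 eV.
Eᵢ/kT = 0, 2.99501, 3.86245.
Z = Σ e^(−Eᵢ/kT) = e^(−0) + e^(−2.99501) + e^(−3.86245) = 1.00000 + 0.0500361 + 0.0210164 = 1.07105.
⟨E⟩ = 0.0368034 eV, ⟨E²⟩ = 0.0207203 eV².
C_V/k_B = (⟨E²⟩ − ⟨E⟩²)/(kT)² = (0.0207203 − 0.00135449)/0.0291102 = 0.6653.

0.6653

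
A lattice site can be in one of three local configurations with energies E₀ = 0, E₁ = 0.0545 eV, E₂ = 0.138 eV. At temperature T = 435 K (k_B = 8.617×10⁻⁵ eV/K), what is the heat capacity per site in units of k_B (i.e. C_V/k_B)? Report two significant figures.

0.55

k_BT = 8.617×10⁻⁵ × 435 K = 0.03748 eV.
Eᵢ/kT = 0, 1.454, 3.682.
Z = Σ e^(−Eᵢ/kT) = e^(−0) + e^(−1.454) + e^(−3.682) = 1.000 + 0.2336 + 0.02517 = 1.259.
⟨E⟩ = 0.01287 eV, ⟨E²⟩ = 0.0009318 eV².
C_V/k_B = (⟨E²⟩ − ⟨E⟩²)/(kT)² = (0.0009318 − 0.0001656)/0.001405 = 0.55.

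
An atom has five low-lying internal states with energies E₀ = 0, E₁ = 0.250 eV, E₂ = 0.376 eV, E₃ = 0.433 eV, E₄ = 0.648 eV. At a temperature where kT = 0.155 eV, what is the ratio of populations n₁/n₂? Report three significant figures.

n₁/n₂ = exp[−(E₁−E₂)/kT] = exp(−(-0.126 eV)/(0.155 eV)) = exp(0.81290) = 2.25.

2.25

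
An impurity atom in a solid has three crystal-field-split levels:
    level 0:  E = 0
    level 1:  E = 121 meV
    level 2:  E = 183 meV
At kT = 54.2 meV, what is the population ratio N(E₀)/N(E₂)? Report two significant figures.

29

n₀/n₂ = exp[−(E₀−E₂)/kT] = exp(−(-183 meV)/(54.2 meV)) = exp(3.376) = 29.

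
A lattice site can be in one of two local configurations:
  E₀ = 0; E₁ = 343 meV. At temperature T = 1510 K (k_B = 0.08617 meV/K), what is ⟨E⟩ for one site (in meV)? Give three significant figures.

22.9 meV

k_BT = 0.08617 × 1510 K = 130.12 meV.
Eᵢ/kT = 0, 2.6360.
Z = Σ e^(−Eᵢ/kT) = e^(−0) + e^(−2.6360) = 1.0000 + 0.071647 = 1.0716.
⟨E⟩ = Σ Eᵢ e^(−Eᵢ/kT) / Z = (0·1.0000 + 343·0.071647) / 1.0716 = 22.9 meV.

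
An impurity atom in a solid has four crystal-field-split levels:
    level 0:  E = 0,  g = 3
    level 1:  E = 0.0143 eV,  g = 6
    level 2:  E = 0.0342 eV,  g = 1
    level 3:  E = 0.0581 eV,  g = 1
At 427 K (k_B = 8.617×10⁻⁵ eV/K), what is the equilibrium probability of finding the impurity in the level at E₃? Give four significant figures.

k_BT = 8.617×10⁻⁵ × 427 K = 0.0367946 eV.
Eᵢ/kT = 0, 0.388644, 0.929484, 1.57904.
Z = Σ gᵢe^(−Eᵢ/kT) = 3·e^(−0) + 6·e^(−0.388644) + 1·e^(−0.929484) + 1·e^(−1.57904) = 3.00000 + 4.06785 + 0.394757 + 0.206173 = 7.66878.
P₃ = g₃ e^(−E₃/kT) / Z = 0.206173/7.66878 = 0.02688.

0.02688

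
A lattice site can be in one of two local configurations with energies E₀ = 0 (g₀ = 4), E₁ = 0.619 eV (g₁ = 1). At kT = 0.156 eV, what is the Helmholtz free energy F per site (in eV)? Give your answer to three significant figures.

Eᵢ/kT = 0, 3.9679.
Z = Σ gᵢe^(−Eᵢ/kT) = 4·e^(−0) + 1·e^(−3.9679) = 4.0000 + 0.018913 = 4.0189.
F = −kT ln Z = −0.156 × ln(4.0189) = −0.156 × 1.3910 = -0.217 eV.

-0.217 eV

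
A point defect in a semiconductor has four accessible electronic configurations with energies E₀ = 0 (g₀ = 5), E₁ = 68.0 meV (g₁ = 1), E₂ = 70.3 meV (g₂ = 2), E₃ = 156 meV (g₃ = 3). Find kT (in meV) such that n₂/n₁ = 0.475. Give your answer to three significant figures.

1.60 meV

n₂/n₁ = (g₂/g₁) exp[−(E₂−E₁)/kT] = 0.475.
⇒ (E₂−E₁)/kT = ln((2/1)/0.475) = ln(4.2105) = 1.4376.
kT = 2.3 meV / 1.4376 = 1.60 meV.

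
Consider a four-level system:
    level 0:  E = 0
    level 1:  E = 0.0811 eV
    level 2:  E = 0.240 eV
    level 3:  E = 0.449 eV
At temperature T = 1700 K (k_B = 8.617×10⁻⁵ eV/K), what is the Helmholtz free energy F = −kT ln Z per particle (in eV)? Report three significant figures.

k_BT = 8.617×10⁻⁵ × 1700 K = 0.14649 eV.
Eᵢ/kT = 0, 0.55362, 1.6383, 3.0651.
Z = Σ e^(−Eᵢ/kT) = e^(−0) + e^(−0.55362) + e^(−1.6383) + e^(−3.0651) = 1.0000 + 0.57487 + 0.19431 + 0.046649 = 1.8158.
F = −kT ln Z = −0.14649 × ln(1.8158) = −0.14649 × 0.59653 = -0.0874 eV.

-0.0874 eV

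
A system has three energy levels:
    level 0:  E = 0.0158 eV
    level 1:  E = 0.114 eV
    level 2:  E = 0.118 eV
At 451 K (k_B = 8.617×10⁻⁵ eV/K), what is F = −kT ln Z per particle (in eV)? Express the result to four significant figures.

0.01030 eV

k_BT = 8.617×10⁻⁵ × 451 K = 0.0388627 eV.
Eᵢ/kT = 0.406560, 2.93340, 3.03633.
Z = Σ e^(−Eᵢ/kT) = e^(−0.406560) + e^(−2.93340) + e^(−3.03633) = 0.665937 + 0.0532158 + 0.0480108 = 0.767164.
F = −kT ln Z = −0.0388627 × ln(0.767164) = −0.0388627 × -0.265055 = 0.01030 eV.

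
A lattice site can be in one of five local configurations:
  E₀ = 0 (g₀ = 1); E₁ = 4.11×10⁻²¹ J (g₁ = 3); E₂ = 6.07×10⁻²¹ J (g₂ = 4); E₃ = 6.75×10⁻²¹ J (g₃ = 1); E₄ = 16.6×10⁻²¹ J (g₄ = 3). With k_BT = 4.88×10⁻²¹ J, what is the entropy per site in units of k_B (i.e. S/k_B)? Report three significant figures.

2.18

Eᵢ/kT = 0, 0.84221, 1.2439, 1.3832, 3.4016.
Z = Σ gᵢe^(−Eᵢ/kT) = 1·e^(−0) + 3·e^(−0.84221) + 4·e^(−1.2439) + 1·e^(−1.3832) + 3·e^(−3.4016) = 1.0000 + 1.2923 + 1.1530 + 0.25077 + 0.099960 = 3.7960.
⟨E⟩ = Σ EᵢPᵢ = 4.1259 ×10⁻²¹ J.
S/k_B = ln Z + ⟨E⟩/kT = ln(3.7960) + 4.1259/4.88 = 1.3339 + 0.84547 = 2.18.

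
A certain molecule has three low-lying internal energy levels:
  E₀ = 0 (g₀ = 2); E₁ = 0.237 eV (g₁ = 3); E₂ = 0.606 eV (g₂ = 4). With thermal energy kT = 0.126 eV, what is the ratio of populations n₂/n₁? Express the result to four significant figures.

0.07130

n₂/n₁ = (g₂/g₁) exp[−(E₂−E₁)/kT] = (4/3) × exp(−(0.369 eV)/(0.126 eV)) = (4/3) × exp(-2.92857) = 0.07130.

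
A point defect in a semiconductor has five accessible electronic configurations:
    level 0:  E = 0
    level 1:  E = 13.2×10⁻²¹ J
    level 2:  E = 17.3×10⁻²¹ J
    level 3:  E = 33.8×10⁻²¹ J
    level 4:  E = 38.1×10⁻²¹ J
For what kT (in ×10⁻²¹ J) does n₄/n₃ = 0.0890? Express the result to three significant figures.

1.78 ×10⁻²¹ J

n₄/n₃ = exp[−(E₄−E₃)/kT] = 0.0890.
⇒ (E₄−E₃)/kT = ln(1/0.0890) = ln(11.236) = 2.4191.
kT = 4.3 ×10⁻²¹ J / 2.4191 = 1.78 ×10⁻²¹ J.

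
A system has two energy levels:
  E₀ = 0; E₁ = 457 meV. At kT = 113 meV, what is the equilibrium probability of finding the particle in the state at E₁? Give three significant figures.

Eᵢ/kT = 0, 4.0442.
Z = Σ e^(−Eᵢ/kT) = e^(−0) + e^(−4.0442) = 1.0000 + 0.017524 = 1.0175.
P₁ = e^(−E₁/kT) / Z = 0.017524/1.0175 = 0.0172.

0.0172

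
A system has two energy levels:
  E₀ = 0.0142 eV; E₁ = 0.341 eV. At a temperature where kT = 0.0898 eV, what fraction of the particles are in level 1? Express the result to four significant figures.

0.02560

Eᵢ/kT = 0.158129, 3.79733.
Z = Σ e^(−Eᵢ/kT) = e^(−0.158129) + e^(−3.79733) = 0.853740 + 0.0224306 = 0.876171.
P₁ = e^(−E₁/kT) / Z = 0.0224306/0.876171 = 0.02560.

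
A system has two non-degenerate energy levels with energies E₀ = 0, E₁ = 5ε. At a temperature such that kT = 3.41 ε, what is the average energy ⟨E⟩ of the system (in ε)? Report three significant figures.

0.938 ε

Eᵢ/kT = 0, 1.4663.
Z = Σ e^(−Eᵢ/kT) = e^(−0) + e^(−1.4663) = 1.0000 + 0.23078 = 1.2308.
⟨E⟩ = Σ Eᵢ e^(−Eᵢ/kT) / Z = (0·1.0000 + 5·0.23078) / 1.2308 = 0.938 ε.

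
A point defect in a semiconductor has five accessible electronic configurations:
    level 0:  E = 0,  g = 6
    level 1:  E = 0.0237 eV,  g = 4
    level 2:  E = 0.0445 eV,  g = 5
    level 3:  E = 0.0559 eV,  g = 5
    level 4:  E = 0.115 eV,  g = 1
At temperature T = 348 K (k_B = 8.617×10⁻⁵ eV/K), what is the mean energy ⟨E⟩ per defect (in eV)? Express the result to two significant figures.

k_BT = 8.617×10⁻⁵ × 348 K = 0.02999 eV.
Eᵢ/kT = 0, 0.7903, 1.484, 1.864, 3.835.
Z = Σ gᵢe^(−Eᵢ/kT) = 6·e^(−0) + 4·e^(−0.7903) + 5·e^(−1.484) + 5·e^(−1.864) + 1·e^(−3.835) = 6.000 + 1.815 + 1.134 + 0.7753 + 0.02160 = 9.746.
⟨E⟩ = Σ Eᵢ gᵢe^(−Eᵢ/kT) / Z = (0·6.000 + 0.0237·1.815 + 0.0445·1.134 + 0.0559·0.7753 + 0.115·0.02160) / 9.746 = 0.014 eV.

0.014 eV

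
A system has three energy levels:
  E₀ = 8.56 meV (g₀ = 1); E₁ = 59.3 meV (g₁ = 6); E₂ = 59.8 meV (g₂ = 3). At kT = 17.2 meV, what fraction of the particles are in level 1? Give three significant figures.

0.214

Eᵢ/kT = 0.49767, 3.4477, 3.4767.
Z = Σ gᵢe^(−Eᵢ/kT) = 1·e^(−0.49767) + 6·e^(−3.4477) + 3·e^(−3.4767) = 0.60795 + 0.19091 + 0.092728 = 0.89159.
P₁ = g₁ e^(−E₁/kT) / Z = 0.19091/0.89159 = 0.214.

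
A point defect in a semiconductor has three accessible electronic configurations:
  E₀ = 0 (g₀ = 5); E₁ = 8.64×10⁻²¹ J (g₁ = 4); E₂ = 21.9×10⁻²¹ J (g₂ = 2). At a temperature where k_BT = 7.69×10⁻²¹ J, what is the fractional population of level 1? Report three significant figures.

Eᵢ/kT = 0, 1.1235, 2.8479.
Z = Σ gᵢe^(−Eᵢ/kT) = 5·e^(−0) + 4·e^(−1.1235) + 2·e^(−2.8479) = 5.0000 + 1.3006 + 0.11593 = 6.4165.
P₁ = g₁ e^(−E₁/kT) / Z = 1.3006/6.4165 = 0.203.

0.203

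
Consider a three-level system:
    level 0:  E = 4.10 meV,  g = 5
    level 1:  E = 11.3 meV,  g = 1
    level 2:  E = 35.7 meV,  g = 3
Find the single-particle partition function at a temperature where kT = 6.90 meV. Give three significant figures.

Z = 2.97

Eᵢ/kT = 0.59420, 1.6377, 5.1739.
Z = Σ gᵢe^(−Eᵢ/kT) = 5·e^(−0.59420) + 1·e^(−1.6377) + 3·e^(−5.1739) = 2.7600 + 0.19443 + 0.016987 = 2.9714.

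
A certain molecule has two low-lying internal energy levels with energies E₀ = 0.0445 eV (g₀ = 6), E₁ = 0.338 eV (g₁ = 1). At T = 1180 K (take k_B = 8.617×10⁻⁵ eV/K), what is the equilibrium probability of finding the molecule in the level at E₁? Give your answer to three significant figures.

k_BT = 8.617×10⁻⁵ × 1180 K = 0.10168 eV.
Eᵢ/kT = 0.43765, 3.3242.
Z = Σ gᵢe^(−Eᵢ/kT) = 6·e^(−0.43765) + 1·e^(−3.3242) = 3.8733 + 0.036001 = 3.9093.
P₁ = g₁ e^(−E₁/kT) / Z = 0.036001/3.9093 = 0.00921.

0.00921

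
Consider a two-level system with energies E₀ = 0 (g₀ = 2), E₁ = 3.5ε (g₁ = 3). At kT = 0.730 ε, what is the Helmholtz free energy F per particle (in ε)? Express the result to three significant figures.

-0.515 ε

Eᵢ/kT = 0, 4.7945.
Z = Σ gᵢe^(−Eᵢ/kT) = 2·e^(−0) + 3·e^(−4.7945) = 2.0000 + 0.024825 = 2.0248.
F = −kT ln Z = −0.730 × ln(2.0248) = −0.730 × 0.70547 = -0.515 ε.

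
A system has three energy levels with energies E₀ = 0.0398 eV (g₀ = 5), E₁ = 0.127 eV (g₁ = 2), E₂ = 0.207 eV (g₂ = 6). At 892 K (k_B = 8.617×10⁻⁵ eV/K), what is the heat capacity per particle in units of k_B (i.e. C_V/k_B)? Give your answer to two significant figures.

0.52

k_BT = 8.617×10⁻⁵ × 892 K = 0.07686 eV.
Eᵢ/kT = 0.5178, 1.652, 2.693.
Z = Σ gᵢe^(−Eᵢ/kT) = 5·e^(−0.5178) + 2·e^(−1.652) + 6·e^(−2.693) = 2.979 + 0.3833 + 0.4061 = 3.768.
⟨E⟩ = 0.06669 eV, ⟨E²⟩ = 0.007511 eV².
C_V/k_B = (⟨E²⟩ − ⟨E⟩²)/(kT)² = (0.007511 − 0.004448)/0.005907 = 0.52.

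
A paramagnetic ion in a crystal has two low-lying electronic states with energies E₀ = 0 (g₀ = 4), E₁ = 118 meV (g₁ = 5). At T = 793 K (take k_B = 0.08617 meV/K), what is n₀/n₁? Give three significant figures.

k_BT = 0.08617 × 793 K = 68.333 meV.
n₀/n₁ = (g₀/g₁) exp[−(E₀−E₁)/kT] = (4/5) × exp(−(-118 meV)/(68.333 meV)) = (4/5) × exp(1.7268) = 4.50.

4.50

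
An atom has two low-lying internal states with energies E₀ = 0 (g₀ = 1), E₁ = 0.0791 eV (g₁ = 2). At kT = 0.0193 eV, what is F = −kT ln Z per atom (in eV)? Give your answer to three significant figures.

Eᵢ/kT = 0, 4.0984.
Z = Σ gᵢe^(−Eᵢ/kT) = 1·e^(−0) + 2·e^(−4.0984) = 1.0000 + 0.033198 = 1.0332.
F = −kT ln Z = −0.0193 × ln(1.0332) = −0.0193 × 0.032661 = -0.000630 eV.

-0.000630 eV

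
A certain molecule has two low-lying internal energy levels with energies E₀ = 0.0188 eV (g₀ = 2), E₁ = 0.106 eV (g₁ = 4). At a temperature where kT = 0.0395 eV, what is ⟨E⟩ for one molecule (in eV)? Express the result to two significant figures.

0.035 eV

Eᵢ/kT = 0.4759, 2.684.
Z = Σ gᵢe^(−Eᵢ/kT) = 2·e^(−0.4759) + 4·e^(−2.684) = 1.243 + 0.2732 = 1.516.
⟨E⟩ = Σ Eᵢ gᵢe^(−Eᵢ/kT) / Z = (0.0188·1.243 + 0.106·0.2732) / 1.516 = 0.035 eV.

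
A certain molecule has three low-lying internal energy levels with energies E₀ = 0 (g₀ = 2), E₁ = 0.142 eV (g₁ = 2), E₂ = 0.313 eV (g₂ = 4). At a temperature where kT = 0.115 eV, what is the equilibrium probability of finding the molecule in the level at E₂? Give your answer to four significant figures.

Eᵢ/kT = 0, 1.23478, 2.72174.
Z = Σ gᵢe^(−Eᵢ/kT) = 2·e^(−0) + 2·e^(−1.23478) + 4·e^(−2.72174) = 2.00000 + 0.581798 + 0.263041 = 2.84484.
P₂ = g₂ e^(−E₂/kT) / Z = 0.263041/2.84484 = 0.09246.

0.09246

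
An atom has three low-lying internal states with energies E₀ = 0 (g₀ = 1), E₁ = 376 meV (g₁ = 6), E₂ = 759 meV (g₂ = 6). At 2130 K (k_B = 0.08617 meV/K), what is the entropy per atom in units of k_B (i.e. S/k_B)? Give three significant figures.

1.69

k_BT = 0.08617 × 2130 K = 183.54 meV.
Eᵢ/kT = 0, 2.0486, 4.1353.
Z = Σ gᵢe^(−Eᵢ/kT) = 1·e^(−0) + 6·e^(−2.0486) + 6·e^(−4.1353) = 1.0000 + 0.77349 + 0.095987 = 1.8695.
⟨E⟩ = Σ EᵢPᵢ = 194.54 meV.
S/k_B = ln Z + ⟨E⟩/kT = ln(1.8695) + 194.54/183.54 = 0.62567 + 1.0599 = 1.69.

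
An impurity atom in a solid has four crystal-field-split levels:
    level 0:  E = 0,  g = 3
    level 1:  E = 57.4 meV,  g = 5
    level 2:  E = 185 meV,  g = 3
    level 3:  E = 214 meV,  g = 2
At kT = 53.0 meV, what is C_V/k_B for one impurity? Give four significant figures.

0.5357

Eᵢ/kT = 0, 1.08302, 3.49057, 4.03774.
Z = Σ gᵢe^(−Eᵢ/kT) = 3·e^(−0) + 5·e^(−1.08302) + 3·e^(−3.49057) + 2·e^(−4.03774) = 3.00000 + 1.69286 + 0.0914505 + 0.0352746 = 4.81959.
⟨E⟩ = 25.2381 meV, ⟨E²⟩ = 2141.86 meV².
C_V/k_B = (⟨E²⟩ − ⟨E⟩²)/(kT)² = (2141.86 − 636.962)/2809.00 = 0.5357.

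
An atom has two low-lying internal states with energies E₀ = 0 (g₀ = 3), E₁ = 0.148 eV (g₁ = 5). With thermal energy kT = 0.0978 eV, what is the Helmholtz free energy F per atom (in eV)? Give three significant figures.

-0.138 eV

Eᵢ/kT = 0, 1.5133.
Z = Σ gᵢe^(−Eᵢ/kT) = 3·e^(−0) + 5·e^(−1.5133) = 3.0000 + 1.1009 = 4.1009.
F = −kT ln Z = −0.0978 × ln(4.1009) = −0.0978 × 1.4112 = -0.138 eV.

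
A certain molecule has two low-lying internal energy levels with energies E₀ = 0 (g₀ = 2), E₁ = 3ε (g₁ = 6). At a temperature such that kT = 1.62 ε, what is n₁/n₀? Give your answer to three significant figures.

n₁/n₀ = (g₁/g₀) exp[−(E₁−E₀)/kT] = (6/2) × exp(−(3ε)/(1.62ε)) = (6/2) × exp(-1.8519) = 0.471.

0.471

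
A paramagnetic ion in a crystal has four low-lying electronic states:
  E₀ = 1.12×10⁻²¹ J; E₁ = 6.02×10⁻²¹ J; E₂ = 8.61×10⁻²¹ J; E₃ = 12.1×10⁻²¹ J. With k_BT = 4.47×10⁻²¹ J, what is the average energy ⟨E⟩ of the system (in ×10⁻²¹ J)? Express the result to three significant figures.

Eᵢ/kT = 0.25056, 1.3468, 1.9262, 2.7069.
Z = Σ e^(−Eᵢ/kT) = e^(−0.25056) + e^(−1.3468) + e^(−1.9262) + e^(−2.7069) = 0.77836 + 0.26007 + 0.14570 + 0.066743 = 1.2509.
⟨E⟩ = Σ Eᵢ e^(−Eᵢ/kT) / Z = (1.12·0.77836 + 6.02·0.26007 + 8.61·0.14570 + 12.1·0.066743) / 1.2509 = 3.60 ×10⁻²¹ J.

3.60 ×10⁻²¹ J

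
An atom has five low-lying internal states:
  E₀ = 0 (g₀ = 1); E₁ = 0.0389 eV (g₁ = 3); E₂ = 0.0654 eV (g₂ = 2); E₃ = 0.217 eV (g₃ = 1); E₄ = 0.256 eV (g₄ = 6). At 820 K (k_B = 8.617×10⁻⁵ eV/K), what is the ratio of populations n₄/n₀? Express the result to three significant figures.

0.160

k_BT = 8.617×10⁻⁵ × 820 K = 0.070659 eV.
n₄/n₀ = (g₄/g₀) exp[−(E₄−E₀)/kT] = (6/1) × exp(−(0.256 eV)/(0.070659 eV)) = (6/1) × exp(-3.6230) = 0.160.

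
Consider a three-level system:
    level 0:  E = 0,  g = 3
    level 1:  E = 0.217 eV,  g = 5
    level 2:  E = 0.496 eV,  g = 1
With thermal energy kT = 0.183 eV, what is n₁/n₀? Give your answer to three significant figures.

n₁/n₀ = (g₁/g₀) exp[−(E₁−E₀)/kT] = (5/3) × exp(−(0.217 eV)/(0.183 eV)) = (5/3) × exp(-1.1858) = 0.509.

0.509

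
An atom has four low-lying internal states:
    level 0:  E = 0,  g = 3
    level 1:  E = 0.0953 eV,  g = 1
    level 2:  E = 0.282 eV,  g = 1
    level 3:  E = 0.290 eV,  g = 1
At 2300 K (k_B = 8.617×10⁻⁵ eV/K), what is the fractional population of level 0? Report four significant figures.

k_BT = 8.617×10⁻⁵ × 2300 K = 0.198191 eV.
Eᵢ/kT = 0, 0.480849, 1.42287, 1.46323.
Z = Σ gᵢe^(−Eᵢ/kT) = 3·e^(−0) + 1·e^(−0.480849) + 1·e^(−1.42287) + 1·e^(−1.46323) = 3.00000 + 0.618258 + 0.241021 + 0.231487 = 4.09077.
P₀ = g₀ e^(−E₀/kT) / Z = 3.00000/4.09077 = 0.7334.

0.7334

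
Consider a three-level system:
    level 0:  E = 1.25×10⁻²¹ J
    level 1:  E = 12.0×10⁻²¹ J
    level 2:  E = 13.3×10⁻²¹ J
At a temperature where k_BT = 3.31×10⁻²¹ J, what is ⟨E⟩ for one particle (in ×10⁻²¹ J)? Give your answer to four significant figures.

Eᵢ/kT = 0.377644, 3.62538, 4.01813.
Z = Σ e^(−Eᵢ/kT) = e^(−0.377644) + e^(−3.62538) + e^(−4.01813) = 0.685474 + 0.0266390 + 0.0179866 = 0.730100.
⟨E⟩ = Σ Eᵢ e^(−Eᵢ/kT) / Z = (1.25·0.685474 + 12.0·0.0266390 + 13.3·0.0179866) / 0.730100 = 1.939 ×10⁻²¹ J.

1.939 ×10⁻²¹ J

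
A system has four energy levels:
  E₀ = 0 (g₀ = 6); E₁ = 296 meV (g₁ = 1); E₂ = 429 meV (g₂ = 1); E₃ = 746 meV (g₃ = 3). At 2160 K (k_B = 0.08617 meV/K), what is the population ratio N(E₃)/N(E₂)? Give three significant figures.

k_BT = 0.08617 × 2160 K = 186.13 meV.
n₃/n₂ = (g₃/g₂) exp[−(E₃−E₂)/kT] = (3/1) × exp(−(317 meV)/(186.13 meV)) = (3/1) × exp(-1.7031) = 0.546.

0.546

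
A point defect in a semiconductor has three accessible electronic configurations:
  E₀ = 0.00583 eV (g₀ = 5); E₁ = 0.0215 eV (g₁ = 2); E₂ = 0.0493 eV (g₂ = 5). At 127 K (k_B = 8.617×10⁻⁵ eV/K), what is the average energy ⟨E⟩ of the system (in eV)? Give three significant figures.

k_BT = 8.617×10⁻⁵ × 127 K = 0.010944 eV.
Eᵢ/kT = 0.53271, 1.9645, 4.5048.
Z = Σ gᵢe^(−Eᵢ/kT) = 5·e^(−0.53271) + 2·e^(−1.9645) + 5·e^(−4.5048) = 2.9351 + 0.28045 + 0.055279 = 3.2708.
⟨E⟩ = Σ Eᵢ gᵢe^(−Eᵢ/kT) / Z = (0.00583·2.9351 + 0.0215·0.28045 + 0.0493·0.055279) / 3.2708 = 0.00791 eV.

0.00791 eV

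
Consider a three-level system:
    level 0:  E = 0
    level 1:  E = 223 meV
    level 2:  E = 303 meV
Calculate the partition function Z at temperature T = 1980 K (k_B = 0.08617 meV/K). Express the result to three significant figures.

k_BT = 0.08617 × 1980 K = 170.62 meV.
Eᵢ/kT = 0, 1.3070, 1.7759.
Z = Σ e^(−Eᵢ/kT) = e^(−0) + e^(−1.3070) + e^(−1.7759) = 1.0000 + 0.27063 + 0.16933 = 1.4400.

Z = 1.44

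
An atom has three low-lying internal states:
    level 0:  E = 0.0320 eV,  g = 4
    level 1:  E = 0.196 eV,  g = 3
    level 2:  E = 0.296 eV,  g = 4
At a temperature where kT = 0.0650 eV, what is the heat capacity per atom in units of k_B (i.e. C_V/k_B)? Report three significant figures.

0.577

Eᵢ/kT = 0.49231, 3.0154, 4.5538.
Z = Σ gᵢe^(−Eᵢ/kT) = 4·e^(−0.49231) + 3·e^(−3.0154) + 4·e^(−4.5538) = 2.4449 + 0.14708 + 0.042109 = 2.6341.
⟨E⟩ = 0.045377 eV, ⟨E²⟩ = 0.0044961 eV².
C_V/k_B = (⟨E²⟩ − ⟨E⟩²)/(kT)² = (0.0044961 − 0.0020591)/0.0042250 = 0.577.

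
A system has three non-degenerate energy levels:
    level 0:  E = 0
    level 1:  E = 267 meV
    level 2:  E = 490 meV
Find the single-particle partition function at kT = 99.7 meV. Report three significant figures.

Z = 1.08

Eᵢ/kT = 0, 2.6780, 4.9147.
Z = Σ e^(−Eᵢ/kT) = e^(−0) + e^(−2.6780) + e^(−4.9147) = 1.0000 + 0.068700 + 0.0073379 = 1.0760.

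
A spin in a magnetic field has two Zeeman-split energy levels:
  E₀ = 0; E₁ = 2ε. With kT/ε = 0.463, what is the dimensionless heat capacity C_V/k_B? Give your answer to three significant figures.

0.242

Eᵢ/kT = 0, 4.3197.
Z = Σ e^(−Eᵢ/kT) = e^(−0) + e^(−4.3197) = 1.0000 + 0.013304 = 1.0133.
⟨E⟩ = 0.026259 ε, ⟨E²⟩ = 0.052518 ε².
C_V/k_B = (⟨E²⟩ − ⟨E⟩²)/(kT)² = (0.052518 − 0.00068954)/0.21437 = 0.242.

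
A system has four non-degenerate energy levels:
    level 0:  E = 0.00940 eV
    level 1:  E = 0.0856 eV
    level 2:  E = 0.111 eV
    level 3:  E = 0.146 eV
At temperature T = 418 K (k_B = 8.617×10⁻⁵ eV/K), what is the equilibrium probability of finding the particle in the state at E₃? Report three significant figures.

k_BT = 8.617×10⁻⁵ × 418 K = 0.036019 eV.
Eᵢ/kT = 0.26097, 2.3765, 3.0817, 4.0534.
Z = Σ e^(−Eᵢ/kT) = e^(−0.26097) + e^(−2.3765) + e^(−3.0817) + e^(−4.0534) = 0.77030 + 0.092875 + 0.045881 + 0.017363 = 0.92642.
P₃ = e^(−E₃/kT) / Z = 0.017363/0.92642 = 0.0187.

0.0187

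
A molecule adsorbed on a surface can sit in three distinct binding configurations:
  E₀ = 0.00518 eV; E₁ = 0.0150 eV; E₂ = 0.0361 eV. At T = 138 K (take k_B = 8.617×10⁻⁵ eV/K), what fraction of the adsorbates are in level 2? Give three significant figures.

0.0491

k_BT = 8.617×10⁻⁵ × 138 K = 0.011891 eV.
Eᵢ/kT = 0.43562, 1.2615, 3.0359.
Z = Σ e^(−Eᵢ/kT) = e^(−0.43562) + e^(−1.2615) + e^(−3.0359) = 0.64686 + 0.28323 + 0.048031 = 0.97812.
P₂ = e^(−E₂/kT) / Z = 0.048031/0.97812 = 0.0491.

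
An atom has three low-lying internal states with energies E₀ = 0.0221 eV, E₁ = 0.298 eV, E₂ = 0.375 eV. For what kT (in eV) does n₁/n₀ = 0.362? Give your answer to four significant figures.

n₁/n₀ = exp[−(E₁−E₀)/kT] = 0.362.
⇒ (E₁−E₀)/kT = ln(1/0.362) = ln(2.76243) = 1.01611.
kT = 0.2759 eV / 1.01611 = 0.2715 eV.

0.2715 eV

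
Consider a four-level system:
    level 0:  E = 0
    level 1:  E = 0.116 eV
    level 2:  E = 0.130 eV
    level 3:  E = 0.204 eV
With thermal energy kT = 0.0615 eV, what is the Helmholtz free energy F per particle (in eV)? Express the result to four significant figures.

Eᵢ/kT = 0, 1.88618, 2.11382, 3.31707.
Z = Σ e^(−Eᵢ/kT) = e^(−0) + e^(−1.88618) + e^(−2.11382) + e^(−3.31707) = 1.00000 + 0.151650 + 0.120776 + 0.0362589 = 1.30868.
F = −kT ln Z = −0.0615 × ln(1.30868) = −0.0615 × 0.269019 = -0.01654 eV.

-0.01654 eV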